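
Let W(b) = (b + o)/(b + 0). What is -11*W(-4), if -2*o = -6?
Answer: -11/4 ≈ -2.7500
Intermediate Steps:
o = 3 (o = -½*(-6) = 3)
W(b) = (3 + b)/b (W(b) = (b + 3)/(b + 0) = (3 + b)/b)
-11*W(-4) = -11*(3 - 4)/(-4) = -(-11)*(-1)/4 = -11*¼ = -11/4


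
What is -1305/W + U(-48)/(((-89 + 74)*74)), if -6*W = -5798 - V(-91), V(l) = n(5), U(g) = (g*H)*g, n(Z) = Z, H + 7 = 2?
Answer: 1938642/214711 ≈ 9.0291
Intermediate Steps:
H = -5 (H = -7 + 2 = -5)
U(g) = -5*g² (U(g) = (g*(-5))*g = (-5*g)*g = -5*g²)
V(l) = 5
W = 5803/6 (W = -(-5798 - 1*5)/6 = -(-5798 - 5)/6 = -⅙*(-5803) = 5803/6 ≈ 967.17)
-1305/W + U(-48)/(((-89 + 74)*74)) = -1305/5803/6 + (-5*(-48)²)/(((-89 + 74)*74)) = -1305*6/5803 + (-5*2304)/((-15*74)) = -7830/5803 - 11520/(-1110) = -7830/5803 - 11520*(-1/1110) = -7830/5803 + 384/37 = 1938642/214711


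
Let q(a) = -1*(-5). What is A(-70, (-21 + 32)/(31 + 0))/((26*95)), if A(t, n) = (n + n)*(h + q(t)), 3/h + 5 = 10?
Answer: 308/191425 ≈ 0.0016090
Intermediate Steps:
h = ⅗ (h = 3/(-5 + 10) = 3/5 = 3*(⅕) = ⅗ ≈ 0.60000)
q(a) = 5
A(t, n) = 56*n/5 (A(t, n) = (n + n)*(⅗ + 5) = (2*n)*(28/5) = 56*n/5)
A(-70, (-21 + 32)/(31 + 0))/((26*95)) = (56*((-21 + 32)/(31 + 0))/5)/((26*95)) = (56*(11/31)/5)/2470 = (56*(11*(1/31))/5)*(1/2470) = ((56/5)*(11/31))*(1/2470) = (616/155)*(1/2470) = 308/191425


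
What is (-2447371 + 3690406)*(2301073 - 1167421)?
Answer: 1409169113820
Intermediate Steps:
(-2447371 + 3690406)*(2301073 - 1167421) = 1243035*1133652 = 1409169113820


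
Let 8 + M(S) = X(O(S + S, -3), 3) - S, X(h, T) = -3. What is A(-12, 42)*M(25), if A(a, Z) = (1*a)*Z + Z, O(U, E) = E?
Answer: 16632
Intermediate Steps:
M(S) = -11 - S (M(S) = -8 + (-3 - S) = -11 - S)
A(a, Z) = Z + Z*a (A(a, Z) = a*Z + Z = Z*a + Z = Z + Z*a)
A(-12, 42)*M(25) = (42*(1 - 12))*(-11 - 1*25) = (42*(-11))*(-11 - 25) = -462*(-36) = 16632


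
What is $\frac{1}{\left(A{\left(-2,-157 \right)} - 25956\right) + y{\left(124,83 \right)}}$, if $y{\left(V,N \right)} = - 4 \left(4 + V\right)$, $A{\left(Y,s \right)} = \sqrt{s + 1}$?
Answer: $- \frac{509}{13472215} - \frac{i \sqrt{39}}{350277590} \approx -3.7781 \cdot 10^{-5} - 1.7829 \cdot 10^{-8} i$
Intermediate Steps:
$A{\left(Y,s \right)} = \sqrt{1 + s}$
$y{\left(V,N \right)} = -16 - 4 V$
$\frac{1}{\left(A{\left(-2,-157 \right)} - 25956\right) + y{\left(124,83 \right)}} = \frac{1}{\left(\sqrt{1 - 157} - 25956\right) - 512} = \frac{1}{\left(\sqrt{-156} - 25956\right) - 512} = \frac{1}{\left(2 i \sqrt{39} - 25956\right) - 512} = \frac{1}{\left(-25956 + 2 i \sqrt{39}\right) - 512} = \frac{1}{-26468 + 2 i \sqrt{39}}$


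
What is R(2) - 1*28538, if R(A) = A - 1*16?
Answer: -28552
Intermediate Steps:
R(A) = -16 + A (R(A) = A - 16 = -16 + A)
R(2) - 1*28538 = (-16 + 2) - 1*28538 = -14 - 28538 = -28552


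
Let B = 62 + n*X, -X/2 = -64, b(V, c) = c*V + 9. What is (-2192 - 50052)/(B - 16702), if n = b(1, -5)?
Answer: 13061/4032 ≈ 3.2393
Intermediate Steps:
b(V, c) = 9 + V*c (b(V, c) = V*c + 9 = 9 + V*c)
X = 128 (X = -2*(-64) = 128)
n = 4 (n = 9 + 1*(-5) = 9 - 5 = 4)
B = 574 (B = 62 + 4*128 = 62 + 512 = 574)
(-2192 - 50052)/(B - 16702) = (-2192 - 50052)/(574 - 16702) = -52244/(-16128) = -52244*(-1/16128) = 13061/4032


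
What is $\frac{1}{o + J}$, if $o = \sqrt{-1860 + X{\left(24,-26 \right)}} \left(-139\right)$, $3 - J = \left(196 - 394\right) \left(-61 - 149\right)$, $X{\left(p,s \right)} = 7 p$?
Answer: $\frac{i}{3 \left(- 13859 i + 278 \sqrt{47}\right)} \approx -2.3605 \cdot 10^{-5} + 3.2462 \cdot 10^{-6} i$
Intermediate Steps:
$J = -41577$ ($J = 3 - \left(196 - 394\right) \left(-61 - 149\right) = 3 - - 198 \left(-61 - 149\right) = 3 - \left(-198\right) \left(-210\right) = 3 - 41580 = -41577$)
$o = - 834 i \sqrt{47}$ ($o = \sqrt{-1860 + 7 \cdot 24} \left(-139\right) = \sqrt{-1860 + 168} \left(-139\right) = \sqrt{-1692} \left(-139\right) = 6 i \sqrt{47} \left(-139\right) = - 834 i \sqrt{47} \approx - 5717.6 i$)
$\frac{1}{o + J} = \frac{1}{- 834 i \sqrt{47} - 41577} = \frac{1}{-41577 - 834 i \sqrt{47}}$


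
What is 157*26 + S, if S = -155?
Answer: 3927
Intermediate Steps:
157*26 + S = 157*26 - 155 = 4082 - 155 = 3927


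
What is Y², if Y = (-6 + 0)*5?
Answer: 900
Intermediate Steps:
Y = -30 (Y = -6*5 = -30)
Y² = (-30)² = 900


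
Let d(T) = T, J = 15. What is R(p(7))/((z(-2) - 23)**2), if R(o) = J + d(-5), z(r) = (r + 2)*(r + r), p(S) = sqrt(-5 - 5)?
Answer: 10/529 ≈ 0.018904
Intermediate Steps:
p(S) = I*sqrt(10) (p(S) = sqrt(-10) = I*sqrt(10))
z(r) = 2*r*(2 + r) (z(r) = (2 + r)*(2*r) = 2*r*(2 + r))
R(o) = 10 (R(o) = 15 - 5 = 10)
R(p(7))/((z(-2) - 23)**2) = 10/((2*(-2)*(2 - 2) - 23)**2) = 10/((2*(-2)*0 - 23)**2) = 10/((0 - 23)**2) = 10/((-23)**2) = 10/529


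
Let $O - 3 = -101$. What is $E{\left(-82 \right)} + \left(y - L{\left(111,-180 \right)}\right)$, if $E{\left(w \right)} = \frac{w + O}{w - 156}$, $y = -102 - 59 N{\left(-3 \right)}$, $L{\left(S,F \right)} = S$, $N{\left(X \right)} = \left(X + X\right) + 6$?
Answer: $- \frac{25257}{119} \approx -212.24$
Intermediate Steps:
$N{\left(X \right)} = 6 + 2 X$ ($N{\left(X \right)} = 2 X + 6 = 6 + 2 X$)
$O = -98$ ($O = 3 - 101 = -98$)
$y = -102$ ($y = -102 - 59 \left(6 + 2 \left(-3\right)\right) = -102 - 59 \left(6 - 6\right) = -102 - 0 = -102 + 0 = -102$)
$E{\left(w \right)} = \frac{-98 + w}{-156 + w}$ ($E{\left(w \right)} = \frac{w - 98}{w - 156} = \frac{-98 + w}{-156 + w}$)
$E{\left(-82 \right)} + \left(y - L{\left(111,-180 \right)}\right) = \frac{-98 - 82}{-156 - 82} - 213 = \frac{1}{-238} \left(-180\right) - 213 = \left(- \frac{1}{238}\right) \left(-180\right) - 213 = \frac{90}{119} - 213 = - \frac{25257}{119}$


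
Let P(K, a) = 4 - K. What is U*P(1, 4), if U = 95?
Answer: 285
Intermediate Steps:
U*P(1, 4) = 95*(4 - 1*1) = 95*(4 - 1) = 95*3 = 285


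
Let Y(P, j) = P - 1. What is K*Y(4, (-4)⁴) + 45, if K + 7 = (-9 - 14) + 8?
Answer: -21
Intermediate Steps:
Y(P, j) = -1 + P
K = -22 (K = -7 + ((-9 - 14) + 8) = -7 + (-23 + 8) = -7 - 15 = -22)
K*Y(4, (-4)⁴) + 45 = -22*(-1 + 4) + 45 = -22*3 + 45 = -66 + 45 = -21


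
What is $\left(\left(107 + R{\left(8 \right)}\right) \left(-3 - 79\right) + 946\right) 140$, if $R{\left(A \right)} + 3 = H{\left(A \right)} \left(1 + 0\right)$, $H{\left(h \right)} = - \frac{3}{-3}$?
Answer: $-1072960$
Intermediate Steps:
$H{\left(h \right)} = 1$ ($H{\left(h \right)} = \left(-3\right) \left(- \frac{1}{3}\right) = 1$)
$R{\left(A \right)} = -2$ ($R{\left(A \right)} = -3 + 1 \left(1 + 0\right) = -3 + 1 \cdot 1 = -3 + 1 = -2$)
$\left(\left(107 + R{\left(8 \right)}\right) \left(-3 - 79\right) + 946\right) 140 = \left(\left(107 - 2\right) \left(-3 - 79\right) + 946\right) 140 = \left(105 \left(-82\right) + 946\right) 140 = \left(-8610 + 946\right) 140 = \left(-7664\right) 140 = -1072960$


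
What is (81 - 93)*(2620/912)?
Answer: -655/19 ≈ -34.474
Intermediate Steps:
(81 - 93)*(2620/912) = -31440/912 = -12*655/228 = -655/19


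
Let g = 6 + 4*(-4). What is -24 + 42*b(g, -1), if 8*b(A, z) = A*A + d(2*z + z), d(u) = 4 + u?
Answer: 2025/4 ≈ 506.25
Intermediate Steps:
g = -10 (g = 6 - 16 = -10)
b(A, z) = 1/2 + A**2/8 + 3*z/8 (b(A, z) = (A*A + (4 + (2*z + z)))/8 = (A**2 + (4 + 3*z))/8 = (4 + A**2 + 3*z)/8 = 1/2 + A**2/8 + 3*z/8)
-24 + 42*b(g, -1) = -24 + 42*(1/2 + (1/8)*(-10)**2 + (3/8)*(-1)) = -24 + 42*(1/2 + (1/8)*100 - 3/8) = -24 + 42*(1/2 + 25/2 - 3/8) = -24 + 42*(101/8) = -24 + 2121/4 = 2025/4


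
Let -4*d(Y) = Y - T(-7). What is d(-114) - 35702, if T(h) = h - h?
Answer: -71347/2 ≈ -35674.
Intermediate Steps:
T(h) = 0
d(Y) = -Y/4 (d(Y) = -(Y - 1*0)/4 = -(Y + 0)/4 = -Y/4)
d(-114) - 35702 = -1/4*(-114) - 35702 = 57/2 - 35702 = -71347/2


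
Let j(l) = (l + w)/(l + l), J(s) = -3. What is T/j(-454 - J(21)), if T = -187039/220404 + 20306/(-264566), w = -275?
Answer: -1106173515809/962138176956 ≈ -1.1497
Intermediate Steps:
T = -26979841849/29155702332 (T = -187039*1/220404 + 20306*(-1/264566) = -187039/220404 - 10153/132283 = -26979841849/29155702332 ≈ -0.92537)
j(l) = (-275 + l)/(2*l) (j(l) = (l - 275)/(l + l) = (-275 + l)/((2*l)) = (-275 + l)*(1/(2*l)) = (-275 + l)/(2*l))
T/j(-454 - J(21)) = -26979841849*2*(-454 - 1*(-3))/(-275 + (-454 - 1*(-3)))/29155702332 = -26979841849*2*(-454 + 3)/(-275 + (-454 + 3))/29155702332 = -26979841849*(-902/(-275 - 451))/29155702332 = -26979841849/(29155702332*((1/2)*(-1/451)*(-726))) = -26979841849/(29155702332*33/41) = -26979841849/29155702332*41/33 = -1106173515809/962138176956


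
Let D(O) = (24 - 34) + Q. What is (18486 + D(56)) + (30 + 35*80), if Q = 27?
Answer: 21333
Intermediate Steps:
D(O) = 17 (D(O) = (24 - 34) + 27 = -10 + 27 = 17)
(18486 + D(56)) + (30 + 35*80) = (18486 + 17) + (30 + 35*80) = 18503 + (30 + 2800) = 18503 + 2830 = 21333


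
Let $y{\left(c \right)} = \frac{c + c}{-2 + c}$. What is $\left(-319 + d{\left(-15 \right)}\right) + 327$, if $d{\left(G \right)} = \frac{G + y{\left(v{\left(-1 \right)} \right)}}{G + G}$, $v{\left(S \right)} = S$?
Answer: $\frac{763}{90} \approx 8.4778$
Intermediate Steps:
$y{\left(c \right)} = \frac{2 c}{-2 + c}$
$d{\left(G \right)} = \frac{\frac{2}{3} + G}{2 G}$ ($d{\left(G \right)} = \frac{G + 2 \left(-1\right) \frac{1}{-2 - 1}}{G + G} = \frac{G + 2 \left(-1\right) \frac{1}{-3}}{2 G} = \left(G + 2 \left(-1\right) \left(- \frac{1}{3}\right)\right) \frac{1}{2 G} = \left(G + \frac{2}{3}\right) \frac{1}{2 G} = \left(\frac{2}{3} + G\right) \frac{1}{2 G} = \frac{\frac{2}{3} + G}{2 G}$)
$\left(-319 + d{\left(-15 \right)}\right) + 327 = \left(-319 + \frac{2 + 3 \left(-15\right)}{6 \left(-15\right)}\right) + 327 = \left(-319 + \frac{1}{6} \left(- \frac{1}{15}\right) \left(2 - 45\right)\right) + 327 = \left(-319 + \frac{1}{6} \left(- \frac{1}{15}\right) \left(-43\right)\right) + 327 = \left(-319 + \frac{43}{90}\right) + 327 = - \frac{28667}{90} + 327 = \frac{763}{90}$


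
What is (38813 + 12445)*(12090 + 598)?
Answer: 650361504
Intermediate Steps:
(38813 + 12445)*(12090 + 598) = 51258*12688 = 650361504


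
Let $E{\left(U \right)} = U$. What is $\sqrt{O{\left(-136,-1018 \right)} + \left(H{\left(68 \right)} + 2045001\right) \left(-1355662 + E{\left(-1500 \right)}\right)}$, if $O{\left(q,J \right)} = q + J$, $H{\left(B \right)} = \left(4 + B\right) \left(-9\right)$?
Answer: $22 i \sqrt{5732475635} \approx 1.6657 \cdot 10^{6} i$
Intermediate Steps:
$H{\left(B \right)} = -36 - 9 B$
$O{\left(q,J \right)} = J + q$
$\sqrt{O{\left(-136,-1018 \right)} + \left(H{\left(68 \right)} + 2045001\right) \left(-1355662 + E{\left(-1500 \right)}\right)} = \sqrt{\left(-1018 - 136\right) + \left(\left(-36 - 612\right) + 2045001\right) \left(-1355662 - 1500\right)} = \sqrt{-1154 + \left(\left(-36 - 612\right) + 2045001\right) \left(-1357162\right)} = \sqrt{-1154 + \left(-648 + 2045001\right) \left(-1357162\right)} = \sqrt{-1154 + 2044353 \left(-1357162\right)} = \sqrt{-1154 - 2774518206186} = \sqrt{-2774518207340} = 22 i \sqrt{5732475635}$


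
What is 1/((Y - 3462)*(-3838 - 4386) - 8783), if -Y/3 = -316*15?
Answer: -1/88482575 ≈ -1.1302e-8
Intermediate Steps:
Y = 14220 (Y = -(-948)*15 = -3*(-4740) = 14220)
1/((Y - 3462)*(-3838 - 4386) - 8783) = 1/((14220 - 3462)*(-3838 - 4386) - 8783) = 1/(10758*(-8224) - 8783) = 1/(-88473792 - 8783) = 1/(-88482575) = -1/88482575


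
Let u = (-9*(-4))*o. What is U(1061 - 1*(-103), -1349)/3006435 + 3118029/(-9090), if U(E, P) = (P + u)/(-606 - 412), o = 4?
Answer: -53016034627559/154557816915 ≈ -343.02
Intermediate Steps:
u = 144 (u = -9*(-4)*4 = 36*4 = 144)
U(E, P) = -72/509 - P/1018 (U(E, P) = (P + 144)/(-606 - 412) = (144 + P)/(-1018) = (144 + P)*(-1/1018) = -72/509 - P/1018)
U(1061 - 1*(-103), -1349)/3006435 + 3118029/(-9090) = (-72/509 - 1/1018*(-1349))/3006435 + 3118029/(-9090) = (-72/509 + 1349/1018)*(1/3006435) + 3118029*(-1/9090) = (1205/1018)*(1/3006435) - 1039343/3030 = 241/612110166 - 1039343/3030 = -53016034627559/154557816915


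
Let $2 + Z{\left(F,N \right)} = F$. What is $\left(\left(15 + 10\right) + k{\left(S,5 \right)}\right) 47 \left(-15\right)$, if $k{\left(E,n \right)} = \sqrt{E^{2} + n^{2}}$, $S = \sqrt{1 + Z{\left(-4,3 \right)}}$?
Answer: $-17625 - 1410 \sqrt{5} \approx -20778.0$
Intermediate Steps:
$Z{\left(F,N \right)} = -2 + F$
$S = i \sqrt{5}$ ($S = \sqrt{1 - 6} = \sqrt{-5} = i \sqrt{5} \approx 2.2361 i$)
$\left(\left(15 + 10\right) + k{\left(S,5 \right)}\right) 47 \left(-15\right) = \left(\left(15 + 10\right) + \sqrt{\left(i \sqrt{5}\right)^{2} + 5^{2}}\right) 47 \left(-15\right) = \left(25 + \sqrt{-5 + 25}\right) 47 \left(-15\right) = \left(25 + \sqrt{20}\right) 47 \left(-15\right) = \left(25 + 2 \sqrt{5}\right) 47 \left(-15\right) = \left(1175 + 94 \sqrt{5}\right) \left(-15\right) = -17625 - 1410 \sqrt{5}$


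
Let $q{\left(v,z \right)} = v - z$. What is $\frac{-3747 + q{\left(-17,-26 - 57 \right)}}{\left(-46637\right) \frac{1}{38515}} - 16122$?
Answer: $- \frac{610107999}{46637} \approx -13082.0$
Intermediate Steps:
$\frac{-3747 + q{\left(-17,-26 - 57 \right)}}{\left(-46637\right) \frac{1}{38515}} - 16122 = \frac{-3747 - \left(-9 - 57\right)}{\left(-46637\right) \frac{1}{38515}} - 16122 = \frac{-3747 - -66}{\left(-46637\right) \frac{1}{38515}} - 16122 = \frac{-3747 - -66}{- \frac{46637}{38515}} - 16122 = \left(-3747 + \left(-17 + 83\right)\right) \left(- \frac{38515}{46637}\right) - 16122 = \left(-3747 + 66\right) \left(- \frac{38515}{46637}\right) - 16122 = \left(-3681\right) \left(- \frac{38515}{46637}\right) - 16122 = \frac{141773715}{46637} - 16122 = - \frac{610107999}{46637}$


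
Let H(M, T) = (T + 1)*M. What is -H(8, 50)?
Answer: -408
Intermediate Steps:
H(M, T) = M*(1 + T) (H(M, T) = (1 + T)*M = M*(1 + T))
-H(8, 50) = -8*(1 + 50) = -8*51 = -1*408 = -408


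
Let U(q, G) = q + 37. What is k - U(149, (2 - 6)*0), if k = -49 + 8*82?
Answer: 421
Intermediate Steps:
U(q, G) = 37 + q
k = 607 (k = -49 + 656 = 607)
k - U(149, (2 - 6)*0) = 607 - (37 + 149) = 607 - 1*186 = 607 - 186 = 421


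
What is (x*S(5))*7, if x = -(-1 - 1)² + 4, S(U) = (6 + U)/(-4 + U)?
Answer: 0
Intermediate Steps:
S(U) = (6 + U)/(-4 + U)
x = 0 (x = -1*(-2)² + 4 = -1*4 + 4 = -4 + 4 = 0)
(x*S(5))*7 = (0*((6 + 5)/(-4 + 5)))*7 = (0*(11/1))*7 = (0*(1*11))*7 = (0*11)*7 = 0*7 = 0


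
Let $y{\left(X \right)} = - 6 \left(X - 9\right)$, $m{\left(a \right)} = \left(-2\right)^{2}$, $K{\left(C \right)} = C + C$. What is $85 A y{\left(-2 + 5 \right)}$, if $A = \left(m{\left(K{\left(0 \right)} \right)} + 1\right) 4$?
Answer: $61200$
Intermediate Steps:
$K{\left(C \right)} = 2 C$
$m{\left(a \right)} = 4$
$A = 20$ ($A = \left(4 + 1\right) 4 = 5 \cdot 4 = 20$)
$y{\left(X \right)} = 54 - 6 X$ ($y{\left(X \right)} = - 6 \left(-9 + X\right) = 54 - 6 X$)
$85 A y{\left(-2 + 5 \right)} = 85 \cdot 20 \left(54 - 6 \left(-2 + 5\right)\right) = 1700 \left(54 - 18\right) = 1700 \cdot 36 = 61200$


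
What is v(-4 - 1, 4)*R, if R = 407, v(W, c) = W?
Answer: -2035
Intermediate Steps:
v(-4 - 1, 4)*R = (-4 - 1)*407 = -5*407 = -2035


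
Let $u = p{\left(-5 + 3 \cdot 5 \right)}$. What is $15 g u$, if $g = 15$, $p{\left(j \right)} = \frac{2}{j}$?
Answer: $45$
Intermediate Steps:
$u = \frac{1}{5}$ ($u = \frac{2}{-5 + 3 \cdot 5} = \frac{2}{-5 + 15} = \frac{2}{10} = 2 \cdot \frac{1}{10} = \frac{1}{5} \approx 0.2$)
$15 g u = 15 \cdot 15 \cdot \frac{1}{5} = 225 \cdot \frac{1}{5} = 45$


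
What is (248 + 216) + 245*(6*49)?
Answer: 72494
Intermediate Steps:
(248 + 216) + 245*(6*49) = 464 + 245*294 = 464 + 72030 = 72494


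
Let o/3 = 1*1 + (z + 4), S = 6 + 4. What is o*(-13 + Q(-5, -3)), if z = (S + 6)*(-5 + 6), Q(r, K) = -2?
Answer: -945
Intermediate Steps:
S = 10
z = 16 (z = (10 + 6)*(-5 + 6) = 16*1 = 16)
o = 63 (o = 3*(1*1 + (16 + 4)) = 3*(1 + 20) = 3*21 = 63)
o*(-13 + Q(-5, -3)) = 63*(-13 - 2) = 63*(-15) = -945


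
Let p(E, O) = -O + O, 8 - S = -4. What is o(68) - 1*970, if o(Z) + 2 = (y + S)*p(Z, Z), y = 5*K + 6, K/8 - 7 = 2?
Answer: -972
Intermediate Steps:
K = 72 (K = 56 + 8*2 = 56 + 16 = 72)
S = 12 (S = 8 - 1*(-4) = 8 + 4 = 12)
y = 366 (y = 5*72 + 6 = 360 + 6 = 366)
p(E, O) = 0
o(Z) = -2 (o(Z) = -2 + (366 + 12)*0 = -2 + 378*0 = -2 + 0 = -2)
o(68) - 1*970 = -2 - 1*970 = -2 - 970 = -972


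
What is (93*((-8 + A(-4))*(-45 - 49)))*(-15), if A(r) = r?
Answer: -1573560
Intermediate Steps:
(93*((-8 + A(-4))*(-45 - 49)))*(-15) = (93*((-8 - 4)*(-45 - 49)))*(-15) = (93*(-12*(-94)))*(-15) = (93*1128)*(-15) = 104904*(-15) = -1573560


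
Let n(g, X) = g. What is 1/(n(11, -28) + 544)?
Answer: 1/555 ≈ 0.0018018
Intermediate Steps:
1/(n(11, -28) + 544) = 1/(11 + 544) = 1/555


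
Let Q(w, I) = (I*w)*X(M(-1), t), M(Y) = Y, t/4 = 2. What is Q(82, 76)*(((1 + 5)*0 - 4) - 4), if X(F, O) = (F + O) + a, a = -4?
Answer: -149568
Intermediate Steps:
t = 8 (t = 4*2 = 8)
X(F, O) = -4 + F + O (X(F, O) = (F + O) - 4 = -4 + F + O)
Q(w, I) = 3*I*w (Q(w, I) = (I*w)*(-4 - 1 + 8) = (I*w)*3 = 3*I*w)
Q(82, 76)*(((1 + 5)*0 - 4) - 4) = (3*76*82)*(((1 + 5)*0 - 4) - 4) = 18696*((6*0 - 4) - 4) = 18696*((0 - 4) - 4) = 18696*(-4 - 4) = 18696*(-8) = -149568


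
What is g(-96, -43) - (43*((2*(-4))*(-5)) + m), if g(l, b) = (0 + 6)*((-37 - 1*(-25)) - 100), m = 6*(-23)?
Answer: -2254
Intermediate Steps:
m = -138
g(l, b) = -672 (g(l, b) = 6*((-37 + 25) - 100) = 6*(-12 - 100) = 6*(-112) = -672)
g(-96, -43) - (43*((2*(-4))*(-5)) + m) = -672 - (43*((2*(-4))*(-5)) - 138) = -672 - (43*(-8*(-5)) - 138) = -672 - (43*40 - 138) = -672 - (1720 - 138) = -672 - 1*1582 = -672 - 1582 = -2254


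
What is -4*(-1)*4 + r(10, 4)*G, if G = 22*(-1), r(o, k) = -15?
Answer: 346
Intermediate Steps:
G = -22
-4*(-1)*4 + r(10, 4)*G = -4*(-1)*4 - 15*(-22) = 4*4 + 330 = 16 + 330 = 346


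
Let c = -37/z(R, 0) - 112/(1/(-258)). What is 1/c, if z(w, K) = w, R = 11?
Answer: 11/317819 ≈ 3.4611e-5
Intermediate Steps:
c = 317819/11 (c = -37/11 - 112/(1/(-258)) = -37*1/11 - 112/(-1/258) = -37/11 - 112*(-258) = -37/11 + 28896 = 317819/11 ≈ 28893.)
1/c = 1/(317819/11) = 11/317819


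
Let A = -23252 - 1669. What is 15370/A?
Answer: -15370/24921 ≈ -0.61675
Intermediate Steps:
A = -24921
15370/A = 15370/(-24921) = 15370*(-1/24921) = -15370/24921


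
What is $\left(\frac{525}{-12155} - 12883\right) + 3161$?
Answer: $- \frac{23634287}{2431} \approx -9722.0$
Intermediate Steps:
$\left(\frac{525}{-12155} - 12883\right) + 3161 = \left(525 \left(- \frac{1}{12155}\right) - 12883\right) + 3161 = \left(- \frac{105}{2431} - 12883\right) + 3161 = - \frac{31318678}{2431} + 3161 = - \frac{23634287}{2431}$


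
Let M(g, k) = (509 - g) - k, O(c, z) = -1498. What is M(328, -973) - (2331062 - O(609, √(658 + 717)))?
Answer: -2331406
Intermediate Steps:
M(g, k) = 509 - g - k
M(328, -973) - (2331062 - O(609, √(658 + 717))) = (509 - 1*328 - 1*(-973)) - (2331062 - 1*(-1498)) = (509 - 328 + 973) - (2331062 + 1498) = 1154 - 1*2332560 = 1154 - 2332560 = -2331406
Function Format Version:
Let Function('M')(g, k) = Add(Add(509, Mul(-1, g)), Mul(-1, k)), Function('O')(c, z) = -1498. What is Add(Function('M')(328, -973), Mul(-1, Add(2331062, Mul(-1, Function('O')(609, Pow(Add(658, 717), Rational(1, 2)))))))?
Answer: -2331406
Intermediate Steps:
Function('M')(g, k) = Add(509, Mul(-1, g), Mul(-1, k))
Add(Function('M')(328, -973), Mul(-1, Add(2331062, Mul(-1, Function('O')(609, Pow(Add(658, 717), Rational(1, 2))))))) = Add(Add(509, Mul(-1, 328), Mul(-1, -973)), Mul(-1, Add(2331062, Mul(-1, -1498)))) = Add(Add(509, -328, 973), Mul(-1, Add(2331062, 1498))) = Add(1154, Mul(-1, 2332560)) = Add(1154, -2332560) = -2331406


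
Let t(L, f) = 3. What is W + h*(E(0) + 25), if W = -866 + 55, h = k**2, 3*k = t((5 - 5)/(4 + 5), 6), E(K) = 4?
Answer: -782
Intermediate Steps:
k = 1 (k = (1/3)*3 = 1)
h = 1 (h = 1**2 = 1)
W = -811
W + h*(E(0) + 25) = -811 + 1*(4 + 25) = -811 + 1*29 = -811 + 29 = -782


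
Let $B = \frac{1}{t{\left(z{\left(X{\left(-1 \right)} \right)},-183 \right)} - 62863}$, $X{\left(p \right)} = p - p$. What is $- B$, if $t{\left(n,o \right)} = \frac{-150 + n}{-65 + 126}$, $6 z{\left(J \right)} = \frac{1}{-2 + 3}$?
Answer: $\frac{366}{23008757} \approx 1.5907 \cdot 10^{-5}$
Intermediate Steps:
$X{\left(p \right)} = 0$
$z{\left(J \right)} = \frac{1}{6}$ ($z{\left(J \right)} = \frac{1}{6 \left(-2 + 3\right)} = \frac{1}{6 \cdot 1} = \frac{1}{6} \cdot 1 = \frac{1}{6}$)
$t{\left(n,o \right)} = - \frac{150}{61} + \frac{n}{61}$ ($t{\left(n,o \right)} = \frac{-150 + n}{61} = \left(-150 + n\right) \frac{1}{61} = - \frac{150}{61} + \frac{n}{61}$)
$B = - \frac{366}{23008757}$ ($B = \frac{1}{\left(- \frac{150}{61} + \frac{1}{61} \cdot \frac{1}{6}\right) - 62863} = \frac{1}{\left(- \frac{150}{61} + \frac{1}{366}\right) - 62863} = \frac{1}{- \frac{899}{366} - 62863} = \frac{1}{- \frac{23008757}{366}} = - \frac{366}{23008757} \approx -1.5907 \cdot 10^{-5}$)
$- B = \left(-1\right) \left(- \frac{366}{23008757}\right) = \frac{366}{23008757}$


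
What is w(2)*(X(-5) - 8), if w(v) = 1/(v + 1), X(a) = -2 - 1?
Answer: -11/3 ≈ -3.6667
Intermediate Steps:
X(a) = -3
w(v) = 1/(1 + v)
w(2)*(X(-5) - 8) = (-3 - 8)/(1 + 2) = -11/3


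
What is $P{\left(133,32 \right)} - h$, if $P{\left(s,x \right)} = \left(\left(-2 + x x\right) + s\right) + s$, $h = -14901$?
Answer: $16189$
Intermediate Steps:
$P{\left(s,x \right)} = -2 + x^{2} + 2 s$ ($P{\left(s,x \right)} = \left(\left(-2 + x^{2}\right) + s\right) + s = \left(-2 + s + x^{2}\right) + s = -2 + x^{2} + 2 s$)
$P{\left(133,32 \right)} - h = \left(-2 + 32^{2} + 2 \cdot 133\right) - -14901 = \left(-2 + 1024 + 266\right) + 14901 = 1288 + 14901 = 16189$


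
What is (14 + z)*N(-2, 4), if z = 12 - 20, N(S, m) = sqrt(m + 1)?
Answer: 6*sqrt(5) ≈ 13.416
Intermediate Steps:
N(S, m) = sqrt(1 + m)
z = -8
(14 + z)*N(-2, 4) = (14 - 8)*sqrt(1 + 4) = 6*sqrt(5)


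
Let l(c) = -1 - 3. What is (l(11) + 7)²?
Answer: 9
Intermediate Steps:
l(c) = -4
(l(11) + 7)² = (-4 + 7)² = 3² = 9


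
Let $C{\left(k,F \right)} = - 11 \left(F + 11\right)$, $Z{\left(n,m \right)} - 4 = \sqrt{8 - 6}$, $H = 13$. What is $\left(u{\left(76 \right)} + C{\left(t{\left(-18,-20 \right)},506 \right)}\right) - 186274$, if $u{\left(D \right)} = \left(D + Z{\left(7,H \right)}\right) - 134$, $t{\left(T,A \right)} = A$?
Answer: $-192015 + \sqrt{2} \approx -1.9201 \cdot 10^{5}$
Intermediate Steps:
$Z{\left(n,m \right)} = 4 + \sqrt{2}$ ($Z{\left(n,m \right)} = 4 + \sqrt{8 - 6} = 4 + \sqrt{2}$)
$C{\left(k,F \right)} = -121 - 11 F$ ($C{\left(k,F \right)} = - 11 \left(11 + F\right) = -121 - 11 F$)
$u{\left(D \right)} = -130 + D + \sqrt{2}$ ($u{\left(D \right)} = \left(D + \left(4 + \sqrt{2}\right)\right) - 134 = \left(4 + D + \sqrt{2}\right) - 134 = -130 + D + \sqrt{2}$)
$\left(u{\left(76 \right)} + C{\left(t{\left(-18,-20 \right)},506 \right)}\right) - 186274 = \left(\left(-130 + 76 + \sqrt{2}\right) - 5687\right) - 186274 = \left(\left(-54 + \sqrt{2}\right) - 5687\right) - 186274 = \left(-5741 + \sqrt{2}\right) - 186274 = -192015 + \sqrt{2}$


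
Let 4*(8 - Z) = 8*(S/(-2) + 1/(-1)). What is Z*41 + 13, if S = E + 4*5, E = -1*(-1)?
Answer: 1284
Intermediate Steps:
E = 1
S = 21 (S = 1 + 4*5 = 1 + 20 = 21)
Z = 31 (Z = 8 - 2*(21/(-2) + 1/(-1)) = 8 - 2*(21*(-½) + 1*(-1)) = 8 - 2*(-21/2 - 1) = 8 - 2*(-23)/2 = 8 - ¼*(-92) = 8 + 23 = 31)
Z*41 + 13 = 31*41 + 13 = 1271 + 13 = 1284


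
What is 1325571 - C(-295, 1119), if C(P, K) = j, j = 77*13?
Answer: 1324570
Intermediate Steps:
j = 1001
C(P, K) = 1001
1325571 - C(-295, 1119) = 1325571 - 1*1001 = 1325571 - 1001 = 1324570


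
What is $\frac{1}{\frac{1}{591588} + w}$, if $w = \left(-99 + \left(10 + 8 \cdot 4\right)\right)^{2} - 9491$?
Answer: $- \frac{591588}{3692692295} \approx -0.00016021$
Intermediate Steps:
$w = -6242$ ($w = \left(-99 + \left(10 + 32\right)\right)^{2} - 9491 = \left(-99 + 42\right)^{2} - 9491 = \left(-57\right)^{2} - 9491 = 3249 - 9491 = -6242$)
$\frac{1}{\frac{1}{591588} + w} = \frac{1}{\frac{1}{591588} - 6242} = \frac{1}{- \frac{3692692295}{591588}} = - \frac{591588}{3692692295}$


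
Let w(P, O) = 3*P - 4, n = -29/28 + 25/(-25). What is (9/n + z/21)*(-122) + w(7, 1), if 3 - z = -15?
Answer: 60089/133 ≈ 451.80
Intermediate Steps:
z = 18 (z = 3 - 1*(-15) = 3 + 15 = 18)
n = -57/28 (n = -29*1/28 + 25*(-1/25) = -29/28 - 1 = -57/28 ≈ -2.0357)
w(P, O) = -4 + 3*P
(9/n + z/21)*(-122) + w(7, 1) = (9/(-57/28) + 18/21)*(-122) + (-4 + 3*7) = (9*(-28/57) + 18*(1/21))*(-122) + (-4 + 21) = (-84/19 + 6/7)*(-122) + 17 = -474/133*(-122) + 17 = 57828/133 + 17 = 60089/133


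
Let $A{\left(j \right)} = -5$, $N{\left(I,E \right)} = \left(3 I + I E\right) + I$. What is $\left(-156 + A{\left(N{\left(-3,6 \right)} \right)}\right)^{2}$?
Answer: $25921$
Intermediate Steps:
$N{\left(I,E \right)} = 4 I + E I$ ($N{\left(I,E \right)} = \left(3 I + E I\right) + I = 4 I + E I$)
$\left(-156 + A{\left(N{\left(-3,6 \right)} \right)}\right)^{2} = \left(-156 - 5\right)^{2} = \left(-161\right)^{2} = 25921$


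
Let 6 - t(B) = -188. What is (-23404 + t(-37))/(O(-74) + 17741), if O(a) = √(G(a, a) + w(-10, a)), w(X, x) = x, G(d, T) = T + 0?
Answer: -411768610/314743229 + 46420*I*√37/314743229 ≈ -1.3083 + 0.00089712*I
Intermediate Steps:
G(d, T) = T
t(B) = 194 (t(B) = 6 - 1*(-188) = 6 + 188 = 194)
O(a) = √2*√a (O(a) = √(a + a) = √(2*a) = √2*√a)
(-23404 + t(-37))/(O(-74) + 17741) = (-23404 + 194)/(√2*√(-74) + 17741) = -23210/(√2*(I*√74) + 17741) = -23210/(2*I*√37 + 17741) = -23210/(17741 + 2*I*√37)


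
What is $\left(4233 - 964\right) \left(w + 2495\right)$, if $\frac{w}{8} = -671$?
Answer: $-9391837$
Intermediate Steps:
$w = -5368$ ($w = 8 \left(-671\right) = -5368$)
$\left(4233 - 964\right) \left(w + 2495\right) = \left(4233 - 964\right) \left(-5368 + 2495\right) = 3269 \left(-2873\right) = -9391837$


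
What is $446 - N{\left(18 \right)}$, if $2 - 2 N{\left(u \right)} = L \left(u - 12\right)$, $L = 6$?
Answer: $463$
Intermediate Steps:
$N{\left(u \right)} = 37 - 3 u$ ($N{\left(u \right)} = 1 - \frac{6 \left(u - 12\right)}{2} = 1 - \frac{6 \left(-12 + u\right)}{2} = 1 - \frac{-72 + 6 u}{2} = 1 - \left(-36 + 3 u\right) = 37 - 3 u$)
$446 - N{\left(18 \right)} = 446 - \left(37 - 54\right) = 446 - -17 = 446 + 17 = 463$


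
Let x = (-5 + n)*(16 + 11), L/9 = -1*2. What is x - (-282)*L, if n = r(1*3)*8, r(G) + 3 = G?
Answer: -5211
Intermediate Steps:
r(G) = -3 + G
n = 0 (n = (-3 + 1*3)*8 = (-3 + 3)*8 = 0*8 = 0)
L = -18 (L = 9*(-1*2) = 9*(-2) = -18)
x = -135 (x = (-5 + 0)*(16 + 11) = -5*27 = -135)
x - (-282)*L = -135 - (-282)*(-18) = -135 - 47*108 = -135 - 5076 = -5211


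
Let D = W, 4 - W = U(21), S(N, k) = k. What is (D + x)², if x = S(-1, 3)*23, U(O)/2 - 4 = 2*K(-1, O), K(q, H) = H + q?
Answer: 225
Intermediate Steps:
U(O) = 4 + 4*O (U(O) = 8 + 2*(2*(O - 1)) = 8 + 2*(2*(-1 + O)) = 8 + 2*(-2 + 2*O) = 8 + (-4 + 4*O) = 4 + 4*O)
W = -84 (W = 4 - (4 + 4*21) = 4 - (4 + 84) = 4 - 1*88 = 4 - 88 = -84)
x = 69 (x = 3*23 = 69)
D = -84
(D + x)² = (-84 + 69)² = (-15)² = 225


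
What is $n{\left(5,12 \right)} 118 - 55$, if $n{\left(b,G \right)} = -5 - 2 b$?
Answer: $-1825$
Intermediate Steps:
$n{\left(5,12 \right)} 118 - 55 = \left(-5 - 10\right) 118 - 55 = \left(-15\right) 118 - 55 = -1770 - 55 = -1825$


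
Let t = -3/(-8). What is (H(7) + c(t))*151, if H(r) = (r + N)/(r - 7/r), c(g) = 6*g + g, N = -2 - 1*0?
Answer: 12533/24 ≈ 522.21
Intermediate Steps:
t = 3/8 (t = -3*(-1/8) = 3/8 ≈ 0.37500)
N = -2 (N = -2 + 0 = -2)
c(g) = 7*g
H(r) = (-2 + r)/(r - 7/r) (H(r) = (r - 2)/(r - 7/r) = (-2 + r)/(r - 7/r))
(H(7) + c(t))*151 = (7*(-2 + 7)/(-7 + 7**2) + 7*(3/8))*151 = (7*5/(-7 + 49) + 21/8)*151 = (7*5/42 + 21/8)*151 = (7*(1/42)*5 + 21/8)*151 = (5/6 + 21/8)*151 = (83/24)*151 = 12533/24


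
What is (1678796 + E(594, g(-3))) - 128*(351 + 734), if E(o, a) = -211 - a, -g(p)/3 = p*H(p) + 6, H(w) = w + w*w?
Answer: 1539669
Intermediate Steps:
H(w) = w + w²
g(p) = -18 - 3*p²*(1 + p) (g(p) = -3*(p*(p*(1 + p)) + 6) = -3*(p²*(1 + p) + 6) = -3*(6 + p²*(1 + p)) = -18 - 3*p²*(1 + p))
(1678796 + E(594, g(-3))) - 128*(351 + 734) = (1678796 + (-211 - (-18 + 3*(-3)²*(-1 - 1*(-3))))) - 128*(351 + 734) = (1678796 + (-211 - (-18 + 3*9*(-1 + 3)))) - 128*1085 = (1678796 + (-211 - (-18 + 3*9*2))) - 138880 = (1678796 + (-211 - (-18 + 54))) - 138880 = (1678796 + (-211 - 1*36)) - 138880 = (1678796 + (-211 - 36)) - 138880 = (1678796 - 247) - 138880 = 1678549 - 138880 = 1539669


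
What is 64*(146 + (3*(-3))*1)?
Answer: 8768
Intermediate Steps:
64*(146 + (3*(-3))*1) = 64*(146 - 9*1) = 64*(146 - 9) = 64*137 = 8768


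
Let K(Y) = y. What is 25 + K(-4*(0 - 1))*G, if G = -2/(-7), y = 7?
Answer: 27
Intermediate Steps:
K(Y) = 7
G = 2/7 (G = -2*(-⅐) = 2/7 ≈ 0.28571)
25 + K(-4*(0 - 1))*G = 25 + 7*(2/7) = 25 + 2 = 27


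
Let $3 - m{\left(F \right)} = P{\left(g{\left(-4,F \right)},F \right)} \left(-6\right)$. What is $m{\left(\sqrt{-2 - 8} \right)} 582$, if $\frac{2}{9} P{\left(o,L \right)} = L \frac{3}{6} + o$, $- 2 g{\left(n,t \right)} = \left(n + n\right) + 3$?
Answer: $41031 + 7857 i \sqrt{10} \approx 41031.0 + 24846.0 i$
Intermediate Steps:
$g{\left(n,t \right)} = - \frac{3}{2} - n$ ($g{\left(n,t \right)} = - \frac{\left(n + n\right) + 3}{2} = - \frac{2 n + 3}{2} = - \frac{3 + 2 n}{2} = - \frac{3}{2} - n$)
$P{\left(o,L \right)} = \frac{9 o}{2} + \frac{9 L}{4}$ ($P{\left(o,L \right)} = \frac{9 \left(L \frac{3}{6} + o\right)}{2} = \frac{9 \left(L 3 \cdot \frac{1}{6} + o\right)}{2} = \frac{9 \left(L \frac{1}{2} + o\right)}{2} = \frac{9 \left(\frac{L}{2} + o\right)}{2} = \frac{9 \left(o + \frac{L}{2}\right)}{2} = \frac{9 o}{2} + \frac{9 L}{4}$)
$m{\left(F \right)} = \frac{141}{2} + \frac{27 F}{2}$ ($m{\left(F \right)} = 3 - \left(\frac{9 \left(- \frac{3}{2} - -4\right)}{2} + \frac{9 F}{4}\right) \left(-6\right) = 3 - \left(\frac{9 \left(- \frac{3}{2} + 4\right)}{2} + \frac{9 F}{4}\right) \left(-6\right) = 3 - \left(\frac{9}{2} \cdot \frac{5}{2} + \frac{9 F}{4}\right) \left(-6\right) = 3 - \left(\frac{45}{4} + \frac{9 F}{4}\right) \left(-6\right) = 3 - \left(- \frac{135}{2} - \frac{27 F}{2}\right) = 3 + \left(\frac{135}{2} + \frac{27 F}{2}\right) = \frac{141}{2} + \frac{27 F}{2}$)
$m{\left(\sqrt{-2 - 8} \right)} 582 = \left(\frac{141}{2} + \frac{27 \sqrt{-2 - 8}}{2}\right) 582 = \left(\frac{141}{2} + \frac{27 \sqrt{-10}}{2}\right) 582 = \left(\frac{141}{2} + \frac{27 i \sqrt{10}}{2}\right) 582 = 41031 + 7857 i \sqrt{10}$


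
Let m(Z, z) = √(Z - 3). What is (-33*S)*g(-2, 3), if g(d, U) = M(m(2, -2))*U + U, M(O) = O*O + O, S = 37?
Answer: -3663*I ≈ -3663.0*I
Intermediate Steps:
m(Z, z) = √(-3 + Z)
M(O) = O + O² (M(O) = O² + O = O + O²)
g(d, U) = U + I*U*(1 + I) (g(d, U) = (√(-3 + 2)*(1 + √(-3 + 2)))*U + U = (√(-1)*(1 + √(-1)))*U + U = (I*(1 + I))*U + U = I*U*(1 + I) + U = U + I*U*(1 + I))
(-33*S)*g(-2, 3) = (-33*37)*(I*3) = -3663*I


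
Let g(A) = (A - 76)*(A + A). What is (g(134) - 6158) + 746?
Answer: 10132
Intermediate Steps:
g(A) = 2*A*(-76 + A) (g(A) = (-76 + A)*(2*A) = 2*A*(-76 + A))
(g(134) - 6158) + 746 = (2*134*(-76 + 134) - 6158) + 746 = (2*134*58 - 6158) + 746 = (15544 - 6158) + 746 = 9386 + 746 = 10132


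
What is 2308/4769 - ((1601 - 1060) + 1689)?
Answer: -10632562/4769 ≈ -2229.5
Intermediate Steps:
2308/4769 - ((1601 - 1060) + 1689) = 2308*(1/4769) - (541 + 1689) = 2308/4769 - 1*2230 = 2308/4769 - 2230 = -10632562/4769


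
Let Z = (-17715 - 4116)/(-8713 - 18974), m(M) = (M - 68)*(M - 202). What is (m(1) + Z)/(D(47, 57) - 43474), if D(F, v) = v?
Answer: -124294220/400695493 ≈ -0.31020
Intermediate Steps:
m(M) = (-202 + M)*(-68 + M) (m(M) = (-68 + M)*(-202 + M) = (-202 + M)*(-68 + M))
Z = 7277/9229 (Z = -21831/(-27687) = -21831*(-1/27687) = 7277/9229 ≈ 0.78849)
(m(1) + Z)/(D(47, 57) - 43474) = ((13736 + 1² - 270*1) + 7277/9229)/(57 - 43474) = ((13736 + 1 - 270) + 7277/9229)/(-43417) = (13467 + 7277/9229)*(-1/43417) = (124294220/9229)*(-1/43417) = -124294220/400695493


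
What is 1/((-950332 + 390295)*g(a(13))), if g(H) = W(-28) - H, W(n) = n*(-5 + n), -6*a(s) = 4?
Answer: -1/517847546 ≈ -1.9311e-9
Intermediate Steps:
a(s) = -⅔ (a(s) = -⅙*4 = -⅔)
g(H) = 924 - H (g(H) = -28*(-5 - 28) - H = -28*(-33) - H = 924 - H)
1/((-950332 + 390295)*g(a(13))) = 1/((-950332 + 390295)*(924 - 1*(-⅔))) = 1/((-560037)*(924 + ⅔)) = -1/(560037*2774/3) = -1/560037*3/2774 = -1/517847546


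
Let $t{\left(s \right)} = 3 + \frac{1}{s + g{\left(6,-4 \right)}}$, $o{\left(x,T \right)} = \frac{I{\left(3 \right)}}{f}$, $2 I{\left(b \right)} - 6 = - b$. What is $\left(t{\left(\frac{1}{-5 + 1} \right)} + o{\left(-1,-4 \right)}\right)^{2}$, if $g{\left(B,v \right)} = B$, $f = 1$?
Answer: $\frac{46225}{2116} \approx 21.845$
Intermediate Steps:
$I{\left(b \right)} = 3 - \frac{b}{2}$ ($I{\left(b \right)} = 3 + \frac{\left(-1\right) b}{2} = 3 - \frac{b}{2}$)
$o{\left(x,T \right)} = \frac{3}{2}$ ($o{\left(x,T \right)} = \frac{3 - \frac{3}{2}}{1} = \left(3 - \frac{3}{2}\right) 1 = \frac{3}{2} \cdot 1 = \frac{3}{2}$)
$t{\left(s \right)} = 3 + \frac{1}{6 + s}$ ($t{\left(s \right)} = 3 + \frac{1}{s + 6} = 3 + \frac{1}{6 + s}$)
$\left(t{\left(\frac{1}{-5 + 1} \right)} + o{\left(-1,-4 \right)}\right)^{2} = \left(\frac{19 + \frac{3}{-5 + 1}}{6 + \frac{1}{-5 + 1}} + \frac{3}{2}\right)^{2} = \left(\frac{19 + \frac{3}{-4}}{6 + \frac{1}{-4}} + \frac{3}{2}\right)^{2} = \left(\frac{19 + 3 \left(- \frac{1}{4}\right)}{6 - \frac{1}{4}} + \frac{3}{2}\right)^{2} = \left(\frac{19 - \frac{3}{4}}{\frac{23}{4}} + \frac{3}{2}\right)^{2} = \left(\frac{4}{23} \cdot \frac{73}{4} + \frac{3}{2}\right)^{2} = \left(\frac{73}{23} + \frac{3}{2}\right)^{2} = \left(\frac{215}{46}\right)^{2} = \frac{46225}{2116}$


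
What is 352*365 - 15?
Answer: 128465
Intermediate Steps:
352*365 - 15 = 128480 - 15 = 128465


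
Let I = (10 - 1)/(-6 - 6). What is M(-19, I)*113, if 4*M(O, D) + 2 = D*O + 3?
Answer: 6893/16 ≈ 430.81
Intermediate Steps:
I = -¾ (I = 9/(-12) = 9*(-1/12) = -¾ ≈ -0.75000)
M(O, D) = ¼ + D*O/4 (M(O, D) = -½ + (D*O + 3)/4 = -½ + (3 + D*O)/4 = -½ + (¾ + D*O/4) = ¼ + D*O/4)
M(-19, I)*113 = (¼ + (¼)*(-¾)*(-19))*113 = (¼ + 57/16)*113 = (61/16)*113 = 6893/16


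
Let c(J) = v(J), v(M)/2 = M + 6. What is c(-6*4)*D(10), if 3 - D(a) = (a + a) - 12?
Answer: 180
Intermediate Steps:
D(a) = 15 - 2*a (D(a) = 3 - ((a + a) - 12) = 3 - (2*a - 12) = 3 - (-12 + 2*a) = 3 + (12 - 2*a) = 15 - 2*a)
v(M) = 12 + 2*M (v(M) = 2*(M + 6) = 2*(6 + M) = 12 + 2*M)
c(J) = 12 + 2*J
c(-6*4)*D(10) = (12 + 2*(-6*4))*(15 - 2*10) = (12 + 2*(-24))*(15 - 20) = (12 - 48)*(-5) = -36*(-5) = 180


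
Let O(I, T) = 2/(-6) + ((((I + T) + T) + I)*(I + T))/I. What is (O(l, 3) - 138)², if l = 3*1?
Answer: 117649/9 ≈ 13072.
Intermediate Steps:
l = 3
O(I, T) = -⅓ + (I + T)*(2*I + 2*T)/I (O(I, T) = 2*(-⅙) + (((I + 2*T) + I)*(I + T))/I = -⅓ + ((2*I + 2*T)*(I + T))/I = -⅓ + ((I + T)*(2*I + 2*T))/I = -⅓ + (I + T)*(2*I + 2*T)/I)
(O(l, 3) - 138)² = ((-⅓ + 2*3 + 4*3 + 2*3²/3) - 138)² = ((-⅓ + 6 + 12 + 2*(⅓)*9) - 138)² = ((-⅓ + 6 + 12 + 6) - 138)² = (71/3 - 138)² = (-343/3)² = 117649/9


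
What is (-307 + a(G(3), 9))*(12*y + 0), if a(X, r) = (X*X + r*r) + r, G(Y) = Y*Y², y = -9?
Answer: -55296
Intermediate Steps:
G(Y) = Y³
a(X, r) = r + X² + r² (a(X, r) = (X² + r²) + r = r + X² + r²)
(-307 + a(G(3), 9))*(12*y + 0) = (-307 + (9 + (3³)² + 9²))*(12*(-9) + 0) = (-307 + (9 + 27² + 81))*(-108 + 0) = (-307 + (9 + 729 + 81))*(-108) = (-307 + 819)*(-108) = 512*(-108) = -55296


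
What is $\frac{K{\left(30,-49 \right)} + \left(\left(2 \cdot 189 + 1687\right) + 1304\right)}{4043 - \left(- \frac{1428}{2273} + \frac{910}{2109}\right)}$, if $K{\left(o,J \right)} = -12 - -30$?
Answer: $\frac{16236454959}{19382102773} \approx 0.8377$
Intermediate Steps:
$K{\left(o,J \right)} = 18$ ($K{\left(o,J \right)} = -12 + 30 = 18$)
$\frac{K{\left(30,-49 \right)} + \left(\left(2 \cdot 189 + 1687\right) + 1304\right)}{4043 - \left(- \frac{1428}{2273} + \frac{910}{2109}\right)} = \frac{18 + \left(\left(2 \cdot 189 + 1687\right) + 1304\right)}{4043 - \left(- \frac{1428}{2273} + \frac{910}{2109}\right)} = \frac{18 + \left(\left(378 + 1687\right) + 1304\right)}{4043 - - \frac{943222}{4793757}} = \frac{18 + \left(2065 + 1304\right)}{4043 + \left(\frac{1428}{2273} - \frac{910}{2109}\right)} = \frac{18 + 3369}{4043 + \frac{943222}{4793757}} = \frac{3387}{\frac{19382102773}{4793757}} = 3387 \cdot \frac{4793757}{19382102773} = \frac{16236454959}{19382102773}$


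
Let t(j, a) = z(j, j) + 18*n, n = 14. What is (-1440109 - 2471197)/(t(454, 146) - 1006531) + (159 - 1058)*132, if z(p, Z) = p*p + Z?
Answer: -94895956306/799709 ≈ -1.1866e+5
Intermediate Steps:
z(p, Z) = Z + p² (z(p, Z) = p² + Z = Z + p²)
t(j, a) = 252 + j + j² (t(j, a) = (j + j²) + 18*14 = (j + j²) + 252 = 252 + j + j²)
(-1440109 - 2471197)/(t(454, 146) - 1006531) + (159 - 1058)*132 = (-1440109 - 2471197)/((252 + 454 + 454²) - 1006531) + (159 - 1058)*132 = -3911306/((252 + 454 + 206116) - 1006531) - 899*132 = -3911306/(206822 - 1006531) - 118668 = -3911306/(-799709) - 118668 = -3911306*(-1/799709) - 118668 = 3911306/799709 - 118668 = -94895956306/799709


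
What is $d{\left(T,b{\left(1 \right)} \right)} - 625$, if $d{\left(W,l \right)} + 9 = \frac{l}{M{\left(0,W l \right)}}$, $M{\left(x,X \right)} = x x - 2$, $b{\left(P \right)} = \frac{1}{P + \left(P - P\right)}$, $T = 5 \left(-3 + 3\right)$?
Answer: $- \frac{1269}{2} \approx -634.5$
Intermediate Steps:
$T = 0$ ($T = 5 \cdot 0 = 0$)
$b{\left(P \right)} = \frac{1}{P}$ ($b{\left(P \right)} = \frac{1}{P + 0} = \frac{1}{P}$)
$M{\left(x,X \right)} = -2 + x^{2}$ ($M{\left(x,X \right)} = x^{2} - 2 = -2 + x^{2}$)
$d{\left(W,l \right)} = -9 - \frac{l}{2}$ ($d{\left(W,l \right)} = -9 + \frac{l}{-2 + 0^{2}} = -9 + \frac{l}{-2 + 0} = -9 + \frac{l}{-2} = -9 + l \left(- \frac{1}{2}\right) = -9 - \frac{l}{2}$)
$d{\left(T,b{\left(1 \right)} \right)} - 625 = \left(-9 - \frac{1}{2 \cdot 1}\right) - 625 = \left(-9 - \frac{1}{2}\right) - 625 = - \frac{19}{2} - 625 = - \frac{1269}{2}$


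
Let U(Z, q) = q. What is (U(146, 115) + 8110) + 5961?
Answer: 14186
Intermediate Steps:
(U(146, 115) + 8110) + 5961 = (115 + 8110) + 5961 = 8225 + 5961 = 14186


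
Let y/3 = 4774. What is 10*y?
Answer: 143220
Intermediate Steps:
y = 14322 (y = 3*4774 = 14322)
10*y = 10*14322 = 143220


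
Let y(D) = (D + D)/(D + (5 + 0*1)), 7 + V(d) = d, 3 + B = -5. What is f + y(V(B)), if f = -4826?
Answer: -4823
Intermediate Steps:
B = -8 (B = -3 - 5 = -8)
V(d) = -7 + d
y(D) = 2*D/(5 + D) (y(D) = (2*D)/(D + (5 + 0)) = (2*D)/(D + 5) = (2*D)/(5 + D) = 2*D/(5 + D))
f + y(V(B)) = -4826 + 2*(-7 - 8)/(5 + (-7 - 8)) = -4826 + 2*(-15)/(5 - 15) = -4826 + 2*(-15)/(-10) = -4826 + 2*(-15)*(-⅒) = -4826 + 3 = -4823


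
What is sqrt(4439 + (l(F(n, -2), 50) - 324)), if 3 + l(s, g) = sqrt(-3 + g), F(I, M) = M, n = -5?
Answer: sqrt(4112 + sqrt(47)) ≈ 64.178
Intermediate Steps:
l(s, g) = -3 + sqrt(-3 + g)
sqrt(4439 + (l(F(n, -2), 50) - 324)) = sqrt(4439 + ((-3 + sqrt(-3 + 50)) - 324)) = sqrt(4439 + ((-3 + sqrt(47)) - 324)) = sqrt(4439 + (-327 + sqrt(47))) = sqrt(4112 + sqrt(47))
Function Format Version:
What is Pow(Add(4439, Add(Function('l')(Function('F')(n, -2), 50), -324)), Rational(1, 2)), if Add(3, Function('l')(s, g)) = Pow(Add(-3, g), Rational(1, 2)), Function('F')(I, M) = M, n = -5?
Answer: Pow(Add(4112, Pow(47, Rational(1, 2))), Rational(1, 2)) ≈ 64.178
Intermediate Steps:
Function('l')(s, g) = Add(-3, Pow(Add(-3, g), Rational(1, 2)))
Pow(Add(4439, Add(Function('l')(Function('F')(n, -2), 50), -324)), Rational(1, 2)) = Pow(Add(4439, Add(Add(-3, Pow(Add(-3, 50), Rational(1, 2))), -324)), Rational(1, 2)) = Pow(Add(4439, Add(Add(-3, Pow(47, Rational(1, 2))), -324)), Rational(1, 2)) = Pow(Add(4439, Add(-327, Pow(47, Rational(1, 2)))), Rational(1, 2)) = Pow(Add(4112, Pow(47, Rational(1, 2))), Rational(1, 2))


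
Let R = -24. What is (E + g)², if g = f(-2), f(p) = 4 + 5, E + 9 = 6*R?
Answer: 20736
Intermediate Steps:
E = -153 (E = -9 + 6*(-24) = -9 - 144 = -153)
f(p) = 9
g = 9
(E + g)² = (-153 + 9)² = (-144)² = 20736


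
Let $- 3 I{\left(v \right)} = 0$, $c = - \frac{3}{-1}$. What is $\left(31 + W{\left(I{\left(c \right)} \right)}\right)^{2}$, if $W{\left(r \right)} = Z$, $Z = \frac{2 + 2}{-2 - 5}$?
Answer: $\frac{45369}{49} \approx 925.9$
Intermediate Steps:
$c = 3$ ($c = \left(-3\right) \left(-1\right) = 3$)
$I{\left(v \right)} = 0$ ($I{\left(v \right)} = \left(- \frac{1}{3}\right) 0 = 0$)
$Z = - \frac{4}{7}$ ($Z = \frac{4}{-7} = 4 \left(- \frac{1}{7}\right) = - \frac{4}{7} \approx -0.57143$)
$W{\left(r \right)} = - \frac{4}{7}$
$\left(31 + W{\left(I{\left(c \right)} \right)}\right)^{2} = \left(31 - \frac{4}{7}\right)^{2} = \left(\frac{213}{7}\right)^{2} = \frac{45369}{49}$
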